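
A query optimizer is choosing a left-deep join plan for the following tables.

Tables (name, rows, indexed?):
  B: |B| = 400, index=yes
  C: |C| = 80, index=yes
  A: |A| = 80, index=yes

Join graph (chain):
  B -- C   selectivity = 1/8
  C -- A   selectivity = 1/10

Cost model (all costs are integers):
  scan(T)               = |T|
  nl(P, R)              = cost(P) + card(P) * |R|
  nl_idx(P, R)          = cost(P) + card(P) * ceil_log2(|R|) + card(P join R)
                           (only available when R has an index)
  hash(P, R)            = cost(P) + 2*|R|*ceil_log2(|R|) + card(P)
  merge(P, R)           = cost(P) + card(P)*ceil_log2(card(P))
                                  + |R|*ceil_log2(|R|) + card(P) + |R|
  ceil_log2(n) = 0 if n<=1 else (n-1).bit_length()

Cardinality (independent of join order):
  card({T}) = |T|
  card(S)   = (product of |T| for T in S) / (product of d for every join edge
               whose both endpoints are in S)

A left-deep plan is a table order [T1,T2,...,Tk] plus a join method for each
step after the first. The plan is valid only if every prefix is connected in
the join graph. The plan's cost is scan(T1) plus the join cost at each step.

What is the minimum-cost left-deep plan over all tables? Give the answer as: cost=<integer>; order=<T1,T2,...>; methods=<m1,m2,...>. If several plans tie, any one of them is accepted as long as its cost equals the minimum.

Selinger DP (subsets sized 1..n):
  {B}: scan cost=400, card=400
  {C}: scan cost=80, card=80
  {A}: scan cost=80, card=80
  {BC}: card=4000; try (C,hash)→1920, (B,merge)→4720, (B,nl_idx)→4800, (C,merge)→5040, (C,nl_idx)→7200, (B,hash)→7360 …(+2); best=1920 via (C,hash)
  {AC}: card=640; try (C,hash)→1280, (C,nl_idx)→1280, (A,hash)→1280, (A,nl_idx)→1280, (C,merge)→1360, (A,merge)→1360 …(+2); best=1280 via (C,hash)
  {ABC}: card=32000; try (A,hash)→7040, (B,hash)→9120, (B,merge)→12320, (B,nl_idx)→39040, (A,merge)→54560, (A,nl_idx)→61920 …(+2); best=7040 via (A,hash)

cost=7040; order=B,C,A; methods=hash,hash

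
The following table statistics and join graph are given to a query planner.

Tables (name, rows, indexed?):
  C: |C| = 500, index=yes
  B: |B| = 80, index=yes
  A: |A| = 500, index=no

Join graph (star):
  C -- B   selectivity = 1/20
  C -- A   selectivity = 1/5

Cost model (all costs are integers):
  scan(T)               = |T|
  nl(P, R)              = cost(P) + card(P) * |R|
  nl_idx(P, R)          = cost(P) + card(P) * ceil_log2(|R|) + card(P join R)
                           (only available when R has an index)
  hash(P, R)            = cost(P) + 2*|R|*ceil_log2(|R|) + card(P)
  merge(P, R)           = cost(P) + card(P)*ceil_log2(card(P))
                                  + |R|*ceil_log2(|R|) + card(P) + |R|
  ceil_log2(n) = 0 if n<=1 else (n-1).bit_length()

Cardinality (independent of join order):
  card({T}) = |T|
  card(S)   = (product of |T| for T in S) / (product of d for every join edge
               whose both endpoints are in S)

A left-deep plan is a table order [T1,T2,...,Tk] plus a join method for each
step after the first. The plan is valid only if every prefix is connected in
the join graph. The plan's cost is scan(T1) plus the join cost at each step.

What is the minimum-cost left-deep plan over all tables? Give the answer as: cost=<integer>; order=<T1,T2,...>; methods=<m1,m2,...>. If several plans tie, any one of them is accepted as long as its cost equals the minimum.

Selinger DP (subsets sized 1..n):
  {C}: scan cost=500, card=500
  {B}: scan cost=80, card=80
  {A}: scan cost=500, card=500
  {BC}: card=2000; try (B,hash)→2120, (C,nl_idx)→2800, (C,merge)→5720, (B,nl_idx)→6000, (B,merge)→6140, (C,hash)→9160 …(+2); best=2120 via (B,hash)
  {AC}: card=50000; try (C,hash)→10000, (A,hash)→10000, (C,merge)→10500, (A,merge)→10500, (C,nl_idx)→55000, (C,nl)→250500 …(+1); best=10000 via (C,hash)
  {ABC}: card=200000; try (A,hash)→13120, (A,merge)→31120, (B,hash)→61120, (B,nl_idx)→560000, (B,merge)→860640, (A,nl)→1002120 …(+1); best=13120 via (A,hash)

cost=13120; order=C,B,A; methods=hash,hash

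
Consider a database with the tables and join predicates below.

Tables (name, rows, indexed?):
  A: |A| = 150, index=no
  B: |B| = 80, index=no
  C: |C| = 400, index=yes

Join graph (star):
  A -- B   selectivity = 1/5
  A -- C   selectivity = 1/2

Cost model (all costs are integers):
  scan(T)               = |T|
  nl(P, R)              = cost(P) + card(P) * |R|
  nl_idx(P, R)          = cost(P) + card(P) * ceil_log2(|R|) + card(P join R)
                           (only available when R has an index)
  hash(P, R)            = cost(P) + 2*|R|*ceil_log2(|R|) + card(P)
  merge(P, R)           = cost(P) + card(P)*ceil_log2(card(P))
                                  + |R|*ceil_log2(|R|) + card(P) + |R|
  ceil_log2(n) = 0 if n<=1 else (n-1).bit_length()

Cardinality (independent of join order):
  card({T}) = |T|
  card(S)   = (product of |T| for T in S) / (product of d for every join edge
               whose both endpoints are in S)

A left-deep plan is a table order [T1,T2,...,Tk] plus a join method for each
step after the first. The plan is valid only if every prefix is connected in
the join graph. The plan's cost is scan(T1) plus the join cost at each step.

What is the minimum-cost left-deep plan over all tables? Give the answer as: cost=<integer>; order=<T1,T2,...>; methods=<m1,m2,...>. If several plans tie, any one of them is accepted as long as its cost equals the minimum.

Selinger DP (subsets sized 1..n):
  {A}: scan cost=150, card=150
  {B}: scan cost=80, card=80
  {C}: scan cost=400, card=400
  {AB}: card=2400; try (B,hash)→1420, (A,merge)→2070, (B,merge)→2140, (A,hash)→2560, (A,nl)→12080, (B,nl)→12150; best=1420 via (B,hash)
  {AC}: card=30000; try (A,hash)→3200, (C,merge)→5500, (A,merge)→5750, (C,hash)→7500, (C,nl_idx)→31500, (C,nl)→60150 …(+1); best=3200 via (A,hash)
  {ABC}: card=480000; try (C,hash)→11020, (B,hash)→34320, (C,merge)→36620, (B,merge)→483840, (C,nl_idx)→503020, (C,nl)→961420 …(+1); best=11020 via (C,hash)

cost=11020; order=A,B,C; methods=hash,hash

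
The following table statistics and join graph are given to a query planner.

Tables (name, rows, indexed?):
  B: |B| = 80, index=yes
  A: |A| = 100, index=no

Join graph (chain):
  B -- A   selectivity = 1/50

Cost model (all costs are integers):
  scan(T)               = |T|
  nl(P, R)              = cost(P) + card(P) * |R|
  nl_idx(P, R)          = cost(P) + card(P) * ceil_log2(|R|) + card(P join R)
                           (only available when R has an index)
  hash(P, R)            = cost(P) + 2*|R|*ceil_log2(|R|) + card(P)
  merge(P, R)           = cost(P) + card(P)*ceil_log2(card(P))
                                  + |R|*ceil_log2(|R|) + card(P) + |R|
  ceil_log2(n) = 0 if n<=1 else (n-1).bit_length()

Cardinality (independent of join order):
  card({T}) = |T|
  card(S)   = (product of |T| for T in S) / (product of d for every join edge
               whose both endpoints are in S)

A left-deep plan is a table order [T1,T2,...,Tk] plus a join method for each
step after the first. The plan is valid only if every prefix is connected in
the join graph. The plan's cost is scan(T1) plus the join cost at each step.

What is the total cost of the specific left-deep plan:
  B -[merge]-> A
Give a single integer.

1520

step 1: scan B: cost=80, card=80
step 2: join A via merge
    card(P join A) = 80*100/(50) = 160
    cost = 80 + 80*7 + 100*7 + 80 + 100 = 1520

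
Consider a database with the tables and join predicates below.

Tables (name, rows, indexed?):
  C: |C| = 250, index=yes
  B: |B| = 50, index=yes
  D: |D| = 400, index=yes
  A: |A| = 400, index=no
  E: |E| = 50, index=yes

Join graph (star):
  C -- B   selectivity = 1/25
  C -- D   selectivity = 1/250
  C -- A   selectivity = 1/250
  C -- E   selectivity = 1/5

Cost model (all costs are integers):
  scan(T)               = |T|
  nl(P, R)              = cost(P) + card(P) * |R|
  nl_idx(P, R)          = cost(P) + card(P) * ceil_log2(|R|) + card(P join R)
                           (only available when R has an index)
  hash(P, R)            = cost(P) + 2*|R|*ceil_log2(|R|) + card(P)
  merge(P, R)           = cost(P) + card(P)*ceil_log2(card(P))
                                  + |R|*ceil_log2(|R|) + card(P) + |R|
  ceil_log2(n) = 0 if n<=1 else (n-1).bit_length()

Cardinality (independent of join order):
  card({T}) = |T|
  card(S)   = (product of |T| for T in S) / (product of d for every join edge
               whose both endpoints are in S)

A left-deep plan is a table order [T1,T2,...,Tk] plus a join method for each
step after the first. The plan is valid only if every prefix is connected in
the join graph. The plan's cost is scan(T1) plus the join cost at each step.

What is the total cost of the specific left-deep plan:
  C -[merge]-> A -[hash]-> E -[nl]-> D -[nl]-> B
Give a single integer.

1927500

step 1: scan C: cost=250, card=250
step 2: join A via merge
    card(P join A) = 250*400/(250) = 400
    cost = 250 + 250*8 + 400*9 + 250 + 400 = 6500
step 3: join E via hash
    card(P join E) = 400*50/(5) = 4000
    cost = 6500 + 2*50*6 + 400 = 7500
step 4: join D via nl
    card(P join D) = 4000*400/(250) = 6400
    cost = 7500 + 4000*400 = 1607500
step 5: join B via nl
    card(P join B) = 6400*50/(25) = 12800
    cost = 1607500 + 6400*50 = 1927500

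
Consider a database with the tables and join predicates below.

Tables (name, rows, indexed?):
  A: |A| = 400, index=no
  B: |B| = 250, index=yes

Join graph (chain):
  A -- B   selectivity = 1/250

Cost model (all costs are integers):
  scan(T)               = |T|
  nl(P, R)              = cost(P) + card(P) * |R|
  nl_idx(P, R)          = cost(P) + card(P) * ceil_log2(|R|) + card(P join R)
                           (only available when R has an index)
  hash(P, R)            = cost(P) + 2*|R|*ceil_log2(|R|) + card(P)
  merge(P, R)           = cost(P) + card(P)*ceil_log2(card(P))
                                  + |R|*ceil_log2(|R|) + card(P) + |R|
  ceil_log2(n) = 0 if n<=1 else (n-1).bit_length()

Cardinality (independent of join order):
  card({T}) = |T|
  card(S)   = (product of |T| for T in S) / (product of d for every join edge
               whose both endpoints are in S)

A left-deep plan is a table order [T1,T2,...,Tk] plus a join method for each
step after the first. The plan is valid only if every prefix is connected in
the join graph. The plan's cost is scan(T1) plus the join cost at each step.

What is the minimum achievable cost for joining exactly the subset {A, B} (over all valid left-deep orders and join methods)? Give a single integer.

Selinger DP over subsets of {A,B}:
  {A}: scan cost=400, card=400
  {B}: scan cost=250, card=250
  {AB}: card=400; try (B,nl_idx)→4000, (B,hash)→4800, (A,merge)→6500, (B,merge)→6650, (A,hash)→7700, (A,nl)→100250 …(+1); best=4000 via (B,nl_idx)

4000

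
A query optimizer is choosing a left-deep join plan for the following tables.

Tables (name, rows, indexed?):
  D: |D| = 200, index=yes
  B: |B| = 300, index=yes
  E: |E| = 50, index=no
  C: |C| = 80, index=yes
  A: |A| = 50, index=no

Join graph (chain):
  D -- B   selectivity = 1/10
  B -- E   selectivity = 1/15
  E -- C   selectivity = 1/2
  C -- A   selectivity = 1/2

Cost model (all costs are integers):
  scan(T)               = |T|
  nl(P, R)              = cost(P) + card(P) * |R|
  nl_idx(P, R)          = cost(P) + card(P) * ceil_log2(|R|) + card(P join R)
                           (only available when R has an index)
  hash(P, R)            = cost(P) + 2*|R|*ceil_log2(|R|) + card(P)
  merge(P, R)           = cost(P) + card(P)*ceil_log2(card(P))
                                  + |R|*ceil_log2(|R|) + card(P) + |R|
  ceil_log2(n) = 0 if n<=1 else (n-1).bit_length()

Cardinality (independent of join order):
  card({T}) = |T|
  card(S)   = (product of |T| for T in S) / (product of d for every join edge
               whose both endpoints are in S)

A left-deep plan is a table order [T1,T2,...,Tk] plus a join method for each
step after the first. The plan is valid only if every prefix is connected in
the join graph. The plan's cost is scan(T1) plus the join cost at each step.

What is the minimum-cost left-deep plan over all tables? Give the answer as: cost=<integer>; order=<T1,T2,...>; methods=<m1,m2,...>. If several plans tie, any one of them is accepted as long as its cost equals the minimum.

cost=827120; order=B,E,D,C,A; methods=hash,hash,hash,hash

Selinger DP (subsets sized 1..n):
  {D}: scan cost=200, card=200
  {B}: scan cost=300, card=300
  {E}: scan cost=50, card=50
  {C}: scan cost=80, card=80
  {A}: scan cost=50, card=50
  {BD}: card=6000; try (D,hash)→3800, (B,merge)→5000, (D,merge)→5100, (B,hash)→5800, (B,nl_idx)→8000, (D,nl_idx)→8700 …(+2); best=3800 via (D,hash)
  {BE}: card=1000; try (E,hash)→1200, (B,nl_idx)→1500, (B,merge)→3400, (E,merge)→3650, (B,hash)→5500, (B,nl)→15050 …(+1); best=1200 via (E,hash)
  {CE}: card=2000; try (E,hash)→760, (C,merge)→1040, (E,merge)→1070, (C,hash)→1220, (C,nl_idx)→2400, (C,nl)→4050 …(+1); best=760 via (E,hash)
  {AC}: card=2000; try (A,hash)→760, (C,merge)→1040, (A,merge)→1070, (C,hash)→1220, (C,nl_idx)→2400, (C,nl)→4050 …(+1); best=760 via (A,hash)
  {BDE}: card=20000; try (D,hash)→5400, (E,hash)→10400, (D,merge)→14000, (D,nl_idx)→29200, (E,merge)→88150, (D,nl)→201200 …(+1); best=5400 via (D,hash)
  {BCE}: card=40000; try (C,hash)→3320, (B,hash)→8160, (C,merge)→12840, (B,merge)→27760, (C,nl_idx)→48200, (B,nl_idx)→58760 …(+2); best=3320 via (C,hash)
  {ACE}: card=50000; try (E,hash)→3360, (A,hash)→3360, (E,merge)→25110, (A,merge)→25110, (E,nl)→100760, (A,nl)→100760; best=3360 via (E,hash)
  {BCDE}: card=800000; try (C,hash)→26520, (D,hash)→46520, (C,merge)→326040, (D,merge)→685120, (C,nl_idx)→945400, (D,nl_idx)→1123320 …(+2); best=26520 via (C,hash)
  {ABCE}: card=1000000; try (A,hash)→43920, (B,hash)→58760, (A,merge)→683670, (B,merge)→856360, (B,nl_idx)→1453360, (A,nl)→2003320 …(+1); best=43920 via (A,hash)
  {ABCDE}: card=20000000; try (A,hash)→827120, (D,hash)→1047120, (A,merge)→16826870, (D,merge)→21045720, (D,nl_idx)→28043920, (A,nl)→40026520 …(+1); best=827120 via (A,hash)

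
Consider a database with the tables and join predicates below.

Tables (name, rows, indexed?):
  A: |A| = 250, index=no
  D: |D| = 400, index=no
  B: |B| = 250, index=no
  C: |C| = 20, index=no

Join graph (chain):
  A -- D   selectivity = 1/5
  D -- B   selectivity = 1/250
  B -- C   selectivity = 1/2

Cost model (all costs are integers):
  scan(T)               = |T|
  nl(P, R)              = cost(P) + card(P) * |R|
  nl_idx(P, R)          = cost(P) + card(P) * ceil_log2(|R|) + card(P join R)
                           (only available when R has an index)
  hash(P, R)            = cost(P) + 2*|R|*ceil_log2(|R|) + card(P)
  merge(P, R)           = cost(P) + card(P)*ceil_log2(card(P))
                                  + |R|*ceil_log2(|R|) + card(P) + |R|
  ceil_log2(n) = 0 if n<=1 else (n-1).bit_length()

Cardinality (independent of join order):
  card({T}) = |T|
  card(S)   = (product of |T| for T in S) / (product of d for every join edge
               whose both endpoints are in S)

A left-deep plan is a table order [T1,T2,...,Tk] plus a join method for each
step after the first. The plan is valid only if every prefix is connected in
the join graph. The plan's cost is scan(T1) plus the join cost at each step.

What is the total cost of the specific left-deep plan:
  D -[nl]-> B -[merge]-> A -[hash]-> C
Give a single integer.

126850

step 1: scan D: cost=400, card=400
step 2: join B via nl
    card(P join B) = 400*250/(250) = 400
    cost = 400 + 400*250 = 100400
step 3: join A via merge
    card(P join A) = 400*250/(5) = 20000
    cost = 100400 + 400*9 + 250*8 + 400 + 250 = 106650
step 4: join C via hash
    card(P join C) = 20000*20/(2) = 200000
    cost = 106650 + 2*20*5 + 20000 = 126850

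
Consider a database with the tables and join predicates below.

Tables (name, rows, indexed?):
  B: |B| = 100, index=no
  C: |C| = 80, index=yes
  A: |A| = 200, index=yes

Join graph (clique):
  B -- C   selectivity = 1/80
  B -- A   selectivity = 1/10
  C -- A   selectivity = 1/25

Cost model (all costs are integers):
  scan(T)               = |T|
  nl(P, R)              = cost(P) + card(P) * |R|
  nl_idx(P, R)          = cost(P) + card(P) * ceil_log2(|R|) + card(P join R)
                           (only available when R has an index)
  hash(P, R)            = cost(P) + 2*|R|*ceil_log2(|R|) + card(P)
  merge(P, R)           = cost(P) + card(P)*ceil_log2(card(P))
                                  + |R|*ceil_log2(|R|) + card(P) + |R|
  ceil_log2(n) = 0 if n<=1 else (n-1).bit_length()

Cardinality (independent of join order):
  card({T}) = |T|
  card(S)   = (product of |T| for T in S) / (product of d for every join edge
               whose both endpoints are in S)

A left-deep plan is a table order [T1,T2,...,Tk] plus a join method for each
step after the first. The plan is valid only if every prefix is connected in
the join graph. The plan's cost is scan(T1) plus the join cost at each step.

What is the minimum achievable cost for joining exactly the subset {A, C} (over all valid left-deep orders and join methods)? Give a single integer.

1360

Selinger DP over subsets of {A,C}:
  {C}: scan cost=80, card=80
  {A}: scan cost=200, card=200
  {AC}: card=640; try (A,nl_idx)→1360, (C,hash)→1520, (C,nl_idx)→2240, (A,merge)→2520, (C,merge)→2640, (A,hash)→3360 …(+2); best=1360 via (A,nl_idx)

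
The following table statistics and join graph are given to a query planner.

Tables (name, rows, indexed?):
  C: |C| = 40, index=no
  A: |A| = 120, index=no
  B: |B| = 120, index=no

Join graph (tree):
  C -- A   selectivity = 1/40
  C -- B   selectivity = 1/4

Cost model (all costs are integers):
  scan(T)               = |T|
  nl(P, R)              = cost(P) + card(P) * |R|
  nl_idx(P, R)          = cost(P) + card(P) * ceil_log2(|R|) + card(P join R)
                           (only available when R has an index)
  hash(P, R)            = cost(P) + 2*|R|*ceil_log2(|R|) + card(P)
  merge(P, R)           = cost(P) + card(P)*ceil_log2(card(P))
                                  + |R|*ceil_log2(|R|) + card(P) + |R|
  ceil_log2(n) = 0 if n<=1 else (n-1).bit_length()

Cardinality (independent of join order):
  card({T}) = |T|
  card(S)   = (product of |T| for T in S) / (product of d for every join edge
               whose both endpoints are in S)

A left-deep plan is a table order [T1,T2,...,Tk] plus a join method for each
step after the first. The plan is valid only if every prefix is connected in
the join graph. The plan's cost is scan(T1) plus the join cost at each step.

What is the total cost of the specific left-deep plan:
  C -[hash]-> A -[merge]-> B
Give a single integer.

3680

step 1: scan C: cost=40, card=40
step 2: join A via hash
    card(P join A) = 40*120/(40) = 120
    cost = 40 + 2*120*7 + 40 = 1760
step 3: join B via merge
    card(P join B) = 120*120/(4) = 3600
    cost = 1760 + 120*7 + 120*7 + 120 + 120 = 3680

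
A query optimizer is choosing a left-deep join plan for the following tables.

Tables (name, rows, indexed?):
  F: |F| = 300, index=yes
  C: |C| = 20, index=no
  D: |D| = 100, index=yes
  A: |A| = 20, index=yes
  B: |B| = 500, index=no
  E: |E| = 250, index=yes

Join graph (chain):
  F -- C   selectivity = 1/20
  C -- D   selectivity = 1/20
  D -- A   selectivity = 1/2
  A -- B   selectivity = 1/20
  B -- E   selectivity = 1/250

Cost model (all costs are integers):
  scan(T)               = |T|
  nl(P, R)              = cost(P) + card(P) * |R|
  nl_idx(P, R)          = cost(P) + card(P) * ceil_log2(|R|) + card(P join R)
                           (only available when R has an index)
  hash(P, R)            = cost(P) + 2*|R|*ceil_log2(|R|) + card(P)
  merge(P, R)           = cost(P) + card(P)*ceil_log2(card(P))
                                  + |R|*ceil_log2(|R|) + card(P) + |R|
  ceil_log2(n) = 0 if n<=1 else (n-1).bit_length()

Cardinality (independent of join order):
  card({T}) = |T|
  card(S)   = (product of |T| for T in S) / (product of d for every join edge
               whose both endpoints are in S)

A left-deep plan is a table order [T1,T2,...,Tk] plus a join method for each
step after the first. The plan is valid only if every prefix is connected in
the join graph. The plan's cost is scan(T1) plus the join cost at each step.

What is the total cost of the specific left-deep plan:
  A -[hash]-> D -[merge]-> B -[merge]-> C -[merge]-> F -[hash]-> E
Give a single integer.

1199560

step 1: scan A: cost=20, card=20
step 2: join D via hash
    card(P join D) = 20*100/(2) = 1000
    cost = 20 + 2*100*7 + 20 = 1440
step 3: join B via merge
    card(P join B) = 1000*500/(20) = 25000
    cost = 1440 + 1000*10 + 500*9 + 1000 + 500 = 17440
step 4: join C via merge
    card(P join C) = 25000*20/(20) = 25000
    cost = 17440 + 25000*15 + 20*5 + 25000 + 20 = 417560
step 5: join F via merge
    card(P join F) = 25000*300/(20) = 375000
    cost = 417560 + 25000*15 + 300*9 + 25000 + 300 = 820560
step 6: join E via hash
    card(P join E) = 375000*250/(250) = 375000
    cost = 820560 + 2*250*8 + 375000 = 1199560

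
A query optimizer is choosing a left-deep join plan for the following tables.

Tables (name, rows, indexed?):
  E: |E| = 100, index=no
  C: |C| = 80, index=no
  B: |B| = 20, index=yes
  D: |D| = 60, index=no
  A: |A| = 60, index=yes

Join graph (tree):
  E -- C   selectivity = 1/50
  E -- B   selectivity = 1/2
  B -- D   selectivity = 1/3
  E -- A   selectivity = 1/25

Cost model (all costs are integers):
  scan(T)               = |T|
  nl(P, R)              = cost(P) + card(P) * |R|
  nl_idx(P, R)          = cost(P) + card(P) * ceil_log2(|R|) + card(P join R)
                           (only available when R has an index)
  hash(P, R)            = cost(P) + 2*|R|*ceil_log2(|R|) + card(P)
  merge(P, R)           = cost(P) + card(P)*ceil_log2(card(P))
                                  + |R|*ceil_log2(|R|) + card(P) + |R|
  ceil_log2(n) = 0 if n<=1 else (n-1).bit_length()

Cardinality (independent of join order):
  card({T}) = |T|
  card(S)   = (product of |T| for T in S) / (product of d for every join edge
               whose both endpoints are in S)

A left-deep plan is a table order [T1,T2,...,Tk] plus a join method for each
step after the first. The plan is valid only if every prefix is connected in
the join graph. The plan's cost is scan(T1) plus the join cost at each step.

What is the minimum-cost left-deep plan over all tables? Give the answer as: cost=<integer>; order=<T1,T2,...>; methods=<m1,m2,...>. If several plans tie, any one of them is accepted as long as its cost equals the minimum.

Selinger DP (subsets sized 1..n):
  {E}: scan cost=100, card=100
  {C}: scan cost=80, card=80
  {B}: scan cost=20, card=20
  {D}: scan cost=60, card=60
  {A}: scan cost=60, card=60
  {CE}: card=160; try (C,hash)→1320, (E,merge)→1520, (C,merge)→1540, (E,hash)→1560, (E,nl)→8080, (C,nl)→8100; best=1320 via (C,hash)
  {BE}: card=1000; try (B,hash)→400, (E,merge)→940, (B,merge)→1020, (E,hash)→1440, (B,nl_idx)→1600, (E,nl)→2020 …(+1); best=400 via (B,hash)
  {AE}: card=240; try (A,hash)→920, (A,nl_idx)→940, (E,merge)→1280, (A,merge)→1320, (E,hash)→1520, (E,nl)→6060 …(+1); best=920 via (A,hash)
  {BD}: card=400; try (B,hash)→320, (D,merge)→560, (B,merge)→600, (D,hash)→760, (B,nl_idx)→760, (D,nl)→1220 …(+1); best=320 via (B,hash)
  {BCE}: card=1600; try (B,hash)→1680, (C,hash)→2520, (B,merge)→2880, (B,nl_idx)→3720, (B,nl)→4520, (C,merge)→12040 …(+1); best=1680 via (B,hash)
  {ACE}: card=384; try (A,hash)→2200, (C,hash)→2280, (A,nl_idx)→2664, (A,merge)→3180, (C,merge)→3720, (A,nl)→10920 …(+1); best=2200 via (A,hash)
  {BDE}: card=20000; try (E,hash)→2120, (D,hash)→2120, (E,merge)→5120, (D,merge)→11820, (E,nl)→40320, (D,nl)→60400; best=2120 via (E,hash)
  {ABE}: card=2400; try (B,hash)→1360, (A,hash)→2120, (B,merge)→3200, (B,nl_idx)→4520, (B,nl)→5720, (A,nl_idx)→8800 …(+2); best=1360 via (B,hash)
  {BCDE}: card=32000; try (D,hash)→4000, (D,merge)→21300, (C,hash)→23240, (D,nl)→97680, (C,merge)→322760, (C,nl)→1602120; best=4000 via (D,hash)
  {ABCE}: card=3840; try (B,hash)→2784, (A,hash)→4000, (C,hash)→4880, (B,merge)→6160, (B,nl_idx)→7960, (B,nl)→9880 …(+5); best=2784 via (B,hash)
  {ABDE}: card=48000; try (D,hash)→4480, (A,hash)→22840, (D,merge)→32980, (D,nl)→145360, (A,nl_idx)→170120, (A,merge)→322540 …(+1); best=4480 via (D,hash)
  {ABCDE}: card=76800; try (D,hash)→7344, (A,hash)→36720, (D,merge)→53124, (C,hash)→53600, (D,nl)→233184, (A,nl_idx)→272800 …(+4); best=7344 via (D,hash)

cost=7344; order=E,C,A,B,D; methods=hash,hash,hash,hash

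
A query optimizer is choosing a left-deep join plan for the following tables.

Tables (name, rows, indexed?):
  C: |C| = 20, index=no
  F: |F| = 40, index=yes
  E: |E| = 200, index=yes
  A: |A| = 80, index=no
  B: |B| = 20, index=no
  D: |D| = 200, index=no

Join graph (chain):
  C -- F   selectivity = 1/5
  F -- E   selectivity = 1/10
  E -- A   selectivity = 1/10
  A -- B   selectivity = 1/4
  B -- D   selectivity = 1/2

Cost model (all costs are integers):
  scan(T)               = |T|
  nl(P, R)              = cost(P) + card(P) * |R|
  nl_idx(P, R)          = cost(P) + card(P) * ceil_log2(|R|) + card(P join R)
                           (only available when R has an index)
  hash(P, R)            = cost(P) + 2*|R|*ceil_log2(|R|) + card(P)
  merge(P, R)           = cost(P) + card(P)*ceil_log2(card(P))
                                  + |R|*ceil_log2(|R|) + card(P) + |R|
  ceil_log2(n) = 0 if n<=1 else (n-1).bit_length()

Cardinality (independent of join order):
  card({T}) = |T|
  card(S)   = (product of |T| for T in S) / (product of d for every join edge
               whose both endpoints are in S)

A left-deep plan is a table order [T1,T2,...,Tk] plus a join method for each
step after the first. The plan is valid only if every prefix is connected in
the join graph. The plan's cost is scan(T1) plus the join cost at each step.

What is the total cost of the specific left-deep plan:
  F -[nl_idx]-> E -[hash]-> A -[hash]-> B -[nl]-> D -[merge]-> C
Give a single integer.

step 1: scan F: cost=40, card=40
step 2: join E via nl_idx
    card(P join E) = 40*200/(10) = 800
    cost = 40 + 40*8 + 800 = 1160
step 3: join A via hash
    card(P join A) = 800*80/(10) = 6400
    cost = 1160 + 2*80*7 + 800 = 3080
step 4: join B via hash
    card(P join B) = 6400*20/(4) = 32000
    cost = 3080 + 2*20*5 + 6400 = 9680
step 5: join D via nl
    card(P join D) = 32000*200/(2) = 3200000
    cost = 9680 + 32000*200 = 6409680
step 6: join C via merge
    card(P join C) = 3200000*20/(5) = 12800000
    cost = 6409680 + 3200000*22 + 20*5 + 3200000 + 20 = 80009800

80009800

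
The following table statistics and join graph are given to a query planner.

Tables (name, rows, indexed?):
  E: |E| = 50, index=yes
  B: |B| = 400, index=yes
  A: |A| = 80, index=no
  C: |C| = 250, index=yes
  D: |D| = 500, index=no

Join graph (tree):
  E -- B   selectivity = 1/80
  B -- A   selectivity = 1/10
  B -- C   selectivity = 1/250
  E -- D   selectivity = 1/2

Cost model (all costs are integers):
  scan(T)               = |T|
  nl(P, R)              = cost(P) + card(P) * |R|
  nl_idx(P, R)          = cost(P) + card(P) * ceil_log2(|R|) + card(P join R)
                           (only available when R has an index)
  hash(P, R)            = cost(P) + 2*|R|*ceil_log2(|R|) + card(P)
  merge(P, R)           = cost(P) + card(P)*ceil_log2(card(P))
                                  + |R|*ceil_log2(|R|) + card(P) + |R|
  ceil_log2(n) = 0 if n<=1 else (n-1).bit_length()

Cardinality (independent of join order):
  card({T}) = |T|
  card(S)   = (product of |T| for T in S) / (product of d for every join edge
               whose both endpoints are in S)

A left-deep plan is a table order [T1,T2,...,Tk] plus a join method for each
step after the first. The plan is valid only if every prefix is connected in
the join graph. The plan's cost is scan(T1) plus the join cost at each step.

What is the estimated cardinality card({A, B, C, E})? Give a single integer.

Tables in S: A(80), B(400), C(250), E(50)
Edges inside S: E-B(d=80), B-A(d=10), B-C(d=250)
numerator = 80 * 400 * 250 * 50 = 400000000
denominator = 80 * 10 * 250 = 200000
card(S) = 400000000 / 200000 = 2000

2000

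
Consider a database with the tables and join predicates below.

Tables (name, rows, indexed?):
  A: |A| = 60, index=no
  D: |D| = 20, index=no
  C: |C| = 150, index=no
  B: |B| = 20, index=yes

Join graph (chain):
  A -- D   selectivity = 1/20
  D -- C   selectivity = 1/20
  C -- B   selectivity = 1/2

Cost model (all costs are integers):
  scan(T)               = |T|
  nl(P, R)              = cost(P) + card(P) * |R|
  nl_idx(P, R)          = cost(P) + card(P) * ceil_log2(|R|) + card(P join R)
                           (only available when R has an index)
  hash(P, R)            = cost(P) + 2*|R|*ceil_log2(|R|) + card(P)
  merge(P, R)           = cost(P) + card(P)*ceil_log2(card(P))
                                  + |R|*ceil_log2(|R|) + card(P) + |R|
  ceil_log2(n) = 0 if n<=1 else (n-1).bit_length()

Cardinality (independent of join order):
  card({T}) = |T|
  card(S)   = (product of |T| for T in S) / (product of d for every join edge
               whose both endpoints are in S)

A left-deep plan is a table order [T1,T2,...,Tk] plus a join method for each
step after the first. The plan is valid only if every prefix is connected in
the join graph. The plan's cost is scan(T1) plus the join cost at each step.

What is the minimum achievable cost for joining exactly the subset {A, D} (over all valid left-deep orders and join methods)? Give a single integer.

320

Selinger DP over subsets of {A,D}:
  {A}: scan cost=60, card=60
  {D}: scan cost=20, card=20
  {AD}: card=60; try (D,hash)→320, (A,merge)→560, (D,merge)→600, (A,hash)→760, (A,nl)→1220, (D,nl)→1260; best=320 via (D,hash)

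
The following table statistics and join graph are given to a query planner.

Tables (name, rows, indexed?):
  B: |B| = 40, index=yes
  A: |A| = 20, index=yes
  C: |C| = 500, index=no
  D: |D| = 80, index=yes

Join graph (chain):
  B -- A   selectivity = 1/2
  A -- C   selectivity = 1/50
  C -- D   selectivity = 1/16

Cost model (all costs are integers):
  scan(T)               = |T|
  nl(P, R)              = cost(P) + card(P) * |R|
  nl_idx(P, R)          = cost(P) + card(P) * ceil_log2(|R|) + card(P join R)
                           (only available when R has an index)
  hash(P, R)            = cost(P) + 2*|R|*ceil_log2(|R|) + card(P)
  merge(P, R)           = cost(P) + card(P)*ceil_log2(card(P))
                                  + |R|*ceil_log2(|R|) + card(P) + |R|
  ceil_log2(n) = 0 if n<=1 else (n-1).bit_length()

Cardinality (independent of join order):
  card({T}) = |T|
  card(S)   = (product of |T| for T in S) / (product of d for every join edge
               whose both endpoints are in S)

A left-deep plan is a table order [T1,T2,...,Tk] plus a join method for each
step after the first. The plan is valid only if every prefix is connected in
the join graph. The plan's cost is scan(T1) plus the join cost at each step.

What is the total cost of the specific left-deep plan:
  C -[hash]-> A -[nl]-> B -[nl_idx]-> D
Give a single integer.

step 1: scan C: cost=500, card=500
step 2: join A via hash
    card(P join A) = 500*20/(50) = 200
    cost = 500 + 2*20*5 + 500 = 1200
step 3: join B via nl
    card(P join B) = 200*40/(2) = 4000
    cost = 1200 + 200*40 = 9200
step 4: join D via nl_idx
    card(P join D) = 4000*80/(16) = 20000
    cost = 9200 + 4000*7 + 20000 = 57200

57200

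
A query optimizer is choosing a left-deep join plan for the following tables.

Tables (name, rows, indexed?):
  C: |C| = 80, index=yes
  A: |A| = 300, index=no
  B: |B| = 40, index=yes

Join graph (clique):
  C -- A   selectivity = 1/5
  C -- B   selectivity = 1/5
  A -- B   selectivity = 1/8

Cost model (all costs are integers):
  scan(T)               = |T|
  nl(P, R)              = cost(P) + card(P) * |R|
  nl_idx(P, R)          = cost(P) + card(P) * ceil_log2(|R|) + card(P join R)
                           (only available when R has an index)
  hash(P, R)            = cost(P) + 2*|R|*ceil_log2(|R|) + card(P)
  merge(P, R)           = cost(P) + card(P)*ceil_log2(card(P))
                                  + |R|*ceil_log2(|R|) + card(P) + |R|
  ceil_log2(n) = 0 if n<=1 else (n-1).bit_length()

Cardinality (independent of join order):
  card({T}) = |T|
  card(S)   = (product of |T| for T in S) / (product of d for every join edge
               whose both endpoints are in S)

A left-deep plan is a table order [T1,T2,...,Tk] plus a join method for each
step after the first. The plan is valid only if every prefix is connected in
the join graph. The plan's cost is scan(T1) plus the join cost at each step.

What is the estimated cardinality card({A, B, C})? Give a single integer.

Tables in S: A(300), B(40), C(80)
Edges inside S: C-A(d=5), C-B(d=5), A-B(d=8)
numerator = 300 * 40 * 80 = 960000
denominator = 5 * 5 * 8 = 200
card(S) = 960000 / 200 = 4800

4800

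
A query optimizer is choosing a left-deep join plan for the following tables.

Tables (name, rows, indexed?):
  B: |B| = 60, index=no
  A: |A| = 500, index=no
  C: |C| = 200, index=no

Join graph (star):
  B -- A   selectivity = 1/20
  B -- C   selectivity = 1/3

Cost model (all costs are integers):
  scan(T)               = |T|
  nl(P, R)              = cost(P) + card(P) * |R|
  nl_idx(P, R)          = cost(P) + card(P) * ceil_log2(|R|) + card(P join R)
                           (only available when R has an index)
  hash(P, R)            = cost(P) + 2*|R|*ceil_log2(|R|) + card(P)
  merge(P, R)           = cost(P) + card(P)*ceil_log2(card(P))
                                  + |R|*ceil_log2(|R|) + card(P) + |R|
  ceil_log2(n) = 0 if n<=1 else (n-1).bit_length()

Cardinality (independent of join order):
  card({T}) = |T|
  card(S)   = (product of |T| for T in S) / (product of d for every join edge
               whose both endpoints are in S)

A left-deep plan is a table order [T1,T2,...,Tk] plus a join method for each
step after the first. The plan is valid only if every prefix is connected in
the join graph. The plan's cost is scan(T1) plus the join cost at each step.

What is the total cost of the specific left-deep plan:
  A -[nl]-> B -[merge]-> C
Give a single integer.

step 1: scan A: cost=500, card=500
step 2: join B via nl
    card(P join B) = 500*60/(20) = 1500
    cost = 500 + 500*60 = 30500
step 3: join C via merge
    card(P join C) = 1500*200/(3) = 100000
    cost = 30500 + 1500*11 + 200*8 + 1500 + 200 = 50300

50300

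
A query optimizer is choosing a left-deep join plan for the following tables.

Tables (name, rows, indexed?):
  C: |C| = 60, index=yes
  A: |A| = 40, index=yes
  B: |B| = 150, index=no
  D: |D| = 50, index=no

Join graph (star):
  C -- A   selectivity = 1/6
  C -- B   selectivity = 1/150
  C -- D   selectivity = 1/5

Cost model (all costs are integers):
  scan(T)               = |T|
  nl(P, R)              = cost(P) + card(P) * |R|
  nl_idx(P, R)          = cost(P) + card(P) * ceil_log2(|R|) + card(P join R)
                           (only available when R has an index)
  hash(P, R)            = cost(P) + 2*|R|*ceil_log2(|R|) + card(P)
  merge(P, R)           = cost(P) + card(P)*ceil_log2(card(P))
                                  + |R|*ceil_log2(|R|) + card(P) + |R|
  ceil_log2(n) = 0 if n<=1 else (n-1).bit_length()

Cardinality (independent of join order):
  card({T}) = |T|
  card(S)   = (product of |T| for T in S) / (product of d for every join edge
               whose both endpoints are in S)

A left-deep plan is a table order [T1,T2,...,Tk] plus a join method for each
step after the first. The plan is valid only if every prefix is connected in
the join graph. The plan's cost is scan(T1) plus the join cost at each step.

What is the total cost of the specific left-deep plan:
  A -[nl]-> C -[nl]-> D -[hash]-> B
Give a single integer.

28840

step 1: scan A: cost=40, card=40
step 2: join C via nl
    card(P join C) = 40*60/(6) = 400
    cost = 40 + 40*60 = 2440
step 3: join D via nl
    card(P join D) = 400*50/(5) = 4000
    cost = 2440 + 400*50 = 22440
step 4: join B via hash
    card(P join B) = 4000*150/(150) = 4000
    cost = 22440 + 2*150*8 + 4000 = 28840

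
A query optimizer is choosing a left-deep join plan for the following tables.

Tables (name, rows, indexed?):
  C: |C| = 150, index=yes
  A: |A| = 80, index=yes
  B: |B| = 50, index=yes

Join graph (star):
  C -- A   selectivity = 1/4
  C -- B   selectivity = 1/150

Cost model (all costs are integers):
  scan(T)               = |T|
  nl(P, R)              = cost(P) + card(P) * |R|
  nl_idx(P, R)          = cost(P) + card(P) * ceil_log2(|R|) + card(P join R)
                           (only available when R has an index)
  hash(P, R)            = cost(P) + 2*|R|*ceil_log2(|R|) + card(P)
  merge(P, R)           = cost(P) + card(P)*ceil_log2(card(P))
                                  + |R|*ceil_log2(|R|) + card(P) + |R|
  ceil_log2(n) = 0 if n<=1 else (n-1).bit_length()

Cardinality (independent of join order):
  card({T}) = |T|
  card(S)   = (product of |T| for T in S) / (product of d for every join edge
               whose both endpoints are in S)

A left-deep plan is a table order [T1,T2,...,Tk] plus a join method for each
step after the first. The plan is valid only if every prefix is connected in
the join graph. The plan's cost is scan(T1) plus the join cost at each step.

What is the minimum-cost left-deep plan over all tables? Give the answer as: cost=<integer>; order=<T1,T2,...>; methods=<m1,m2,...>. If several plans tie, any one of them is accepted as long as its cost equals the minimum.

cost=1490; order=B,C,A; methods=nl_idx,merge

Selinger DP (subsets sized 1..n):
  {C}: scan cost=150, card=150
  {A}: scan cost=80, card=80
  {B}: scan cost=50, card=50
  {AC}: card=3000; try (A,hash)→1420, (C,merge)→2070, (A,merge)→2140, (C,hash)→2560, (C,nl_idx)→3720, (A,nl_idx)→4200 …(+2); best=1420 via (A,hash)
  {BC}: card=50; try (C,nl_idx)→500, (B,hash)→900, (B,nl_idx)→1100, (C,merge)→1750, (B,merge)→1850, (C,hash)→2500 …(+2); best=500 via (C,nl_idx)
  {ABC}: card=1000; try (A,merge)→1490, (A,hash)→1670, (A,nl_idx)→1850, (A,nl)→4500, (B,hash)→5020, (B,nl_idx)→20420 …(+2); best=1490 via (A,merge)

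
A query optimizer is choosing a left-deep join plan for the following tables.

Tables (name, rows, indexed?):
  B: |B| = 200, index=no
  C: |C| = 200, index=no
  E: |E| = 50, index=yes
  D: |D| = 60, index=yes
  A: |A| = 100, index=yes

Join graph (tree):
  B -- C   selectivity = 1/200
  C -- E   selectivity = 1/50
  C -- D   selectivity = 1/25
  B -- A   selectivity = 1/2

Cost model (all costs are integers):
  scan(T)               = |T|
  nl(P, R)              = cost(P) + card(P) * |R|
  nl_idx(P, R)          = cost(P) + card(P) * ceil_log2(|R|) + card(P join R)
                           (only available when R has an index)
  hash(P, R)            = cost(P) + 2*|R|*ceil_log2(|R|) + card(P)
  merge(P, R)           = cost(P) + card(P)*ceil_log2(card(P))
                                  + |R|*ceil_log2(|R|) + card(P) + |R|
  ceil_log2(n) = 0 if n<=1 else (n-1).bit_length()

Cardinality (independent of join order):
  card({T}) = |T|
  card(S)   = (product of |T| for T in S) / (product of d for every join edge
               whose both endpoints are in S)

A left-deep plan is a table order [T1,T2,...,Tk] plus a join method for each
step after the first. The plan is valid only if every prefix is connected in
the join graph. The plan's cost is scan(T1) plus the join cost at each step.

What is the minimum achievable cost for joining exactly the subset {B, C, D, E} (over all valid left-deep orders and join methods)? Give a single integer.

Selinger DP over subsets of {B,C,D,E}:
  {B}: scan cost=200, card=200
  {C}: scan cost=200, card=200
  {E}: scan cost=50, card=50
  {D}: scan cost=60, card=60
  {BC}: card=200; try (C,hash)→3600, (B,hash)→3600, (C,merge)→3800, (B,merge)→3800, (C,nl)→40200, (B,nl)→40200; best=3600 via (C,hash)
  {CE}: card=200; try (E,hash)→1000, (E,nl_idx)→1600, (C,merge)→2200, (E,merge)→2350, (C,hash)→3300, (C,nl)→10050 …(+1); best=1000 via (E,hash)
  {CD}: card=480; try (D,hash)→1120, (D,nl_idx)→1880, (C,merge)→2280, (D,merge)→2420, (C,hash)→3320, (C,nl)→12060 …(+1); best=1120 via (D,hash)
  {BCE}: card=200; try (E,hash)→4400, (B,hash)→4400, (B,merge)→4600, (E,nl_idx)→5000, (E,merge)→5750, (E,nl)→13600 …(+1); best=4400 via (E,hash)
  {BCD}: card=480; try (D,hash)→4520, (B,hash)→4800, (D,nl_idx)→5280, (D,merge)→5820, (B,merge)→7720, (D,nl)→15600 …(+1); best=4520 via (D,hash)
  {CDE}: card=480; try (D,hash)→1920, (E,hash)→2200, (D,nl_idx)→2680, (D,merge)→3220, (E,nl_idx)→4480, (E,merge)→6270 …(+2); best=1920 via (D,hash)
  {BCDE}: card=480; try (D,hash)→5320, (E,hash)→5600, (B,hash)→5600, (D,nl_idx)→6080, (D,merge)→6620, (E,nl_idx)→7880 …(+5); best=5320 via (D,hash)

5320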